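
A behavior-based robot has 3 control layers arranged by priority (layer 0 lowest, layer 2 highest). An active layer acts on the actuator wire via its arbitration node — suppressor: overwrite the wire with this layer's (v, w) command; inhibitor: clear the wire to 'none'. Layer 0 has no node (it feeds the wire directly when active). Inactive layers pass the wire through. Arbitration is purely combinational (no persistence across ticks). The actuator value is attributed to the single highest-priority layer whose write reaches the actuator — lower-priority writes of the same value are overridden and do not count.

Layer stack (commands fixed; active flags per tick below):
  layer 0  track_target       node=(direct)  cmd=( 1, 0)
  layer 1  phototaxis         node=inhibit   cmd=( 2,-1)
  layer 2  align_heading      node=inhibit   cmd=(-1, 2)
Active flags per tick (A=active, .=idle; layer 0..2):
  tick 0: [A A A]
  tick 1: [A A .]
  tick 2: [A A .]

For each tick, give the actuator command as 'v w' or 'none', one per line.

tick 0:
  L0 track_target: active, feeds wire = (1, 0)
  L1 phototaxis: active, inhibitor → wire = none
  L2 align_heading: active, inhibitor → wire = none
  actuator = none
tick 1:
  L0 track_target: active, feeds wire = (1, 0)
  L1 phototaxis: active, inhibitor → wire = none
  L2 align_heading: idle → wire stays none
  actuator = none
tick 2:
  L0 track_target: active, feeds wire = (1, 0)
  L1 phototaxis: active, inhibitor → wire = none
  L2 align_heading: idle → wire stays none
  actuator = none

none
none
none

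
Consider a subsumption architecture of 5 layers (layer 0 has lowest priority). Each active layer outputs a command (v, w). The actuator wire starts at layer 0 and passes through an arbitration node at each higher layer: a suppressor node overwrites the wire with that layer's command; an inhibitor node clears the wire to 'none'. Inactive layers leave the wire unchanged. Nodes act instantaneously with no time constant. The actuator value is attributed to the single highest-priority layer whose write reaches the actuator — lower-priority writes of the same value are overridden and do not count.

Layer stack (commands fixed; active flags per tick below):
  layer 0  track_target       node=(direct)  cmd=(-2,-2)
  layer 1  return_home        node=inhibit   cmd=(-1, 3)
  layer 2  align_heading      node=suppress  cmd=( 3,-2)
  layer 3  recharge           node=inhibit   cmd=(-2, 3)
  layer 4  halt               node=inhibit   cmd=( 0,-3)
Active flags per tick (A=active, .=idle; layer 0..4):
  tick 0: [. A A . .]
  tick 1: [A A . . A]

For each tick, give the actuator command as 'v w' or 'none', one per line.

3 -2
none

tick 0:
  layer 0 (track_target) idle — none
  layer 1 (return_home) active — inhibits: none
  layer 2 (align_heading) active — suppresses: (3, -2)
  layer 3 (recharge) idle — unchanged: (3, -2)
  layer 4 (halt) idle — unchanged: (3, -2)
  → actuator (3, -2)
tick 1:
  layer 0 (track_target) active — direct: (-2, -2)
  layer 1 (return_home) active — inhibits: none
  layer 2 (align_heading) idle — unchanged: none
  layer 3 (recharge) idle — unchanged: none
  layer 4 (halt) active — inhibits: none
  → actuator none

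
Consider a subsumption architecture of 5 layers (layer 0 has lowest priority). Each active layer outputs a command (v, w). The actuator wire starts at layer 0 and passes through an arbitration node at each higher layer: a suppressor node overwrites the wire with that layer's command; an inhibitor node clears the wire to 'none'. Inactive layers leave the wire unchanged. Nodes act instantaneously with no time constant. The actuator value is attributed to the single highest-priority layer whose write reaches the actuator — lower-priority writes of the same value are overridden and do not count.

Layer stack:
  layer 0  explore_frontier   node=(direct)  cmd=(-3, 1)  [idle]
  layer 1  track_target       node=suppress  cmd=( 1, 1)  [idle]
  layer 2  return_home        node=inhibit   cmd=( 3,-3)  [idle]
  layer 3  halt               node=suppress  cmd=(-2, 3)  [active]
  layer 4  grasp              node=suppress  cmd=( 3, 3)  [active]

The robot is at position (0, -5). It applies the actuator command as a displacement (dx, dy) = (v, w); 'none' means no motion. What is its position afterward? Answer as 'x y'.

3 -2

[0] explore_frontier off; wire := none
[1] track_target off; pass none
[2] return_home off; pass none
[3] halt on (suppress); wire := (-2, 3)
[4] grasp on (suppress); wire := (3, 3)
output (3, 3)
position: (0, -5) + (3, 3) = (3, -2)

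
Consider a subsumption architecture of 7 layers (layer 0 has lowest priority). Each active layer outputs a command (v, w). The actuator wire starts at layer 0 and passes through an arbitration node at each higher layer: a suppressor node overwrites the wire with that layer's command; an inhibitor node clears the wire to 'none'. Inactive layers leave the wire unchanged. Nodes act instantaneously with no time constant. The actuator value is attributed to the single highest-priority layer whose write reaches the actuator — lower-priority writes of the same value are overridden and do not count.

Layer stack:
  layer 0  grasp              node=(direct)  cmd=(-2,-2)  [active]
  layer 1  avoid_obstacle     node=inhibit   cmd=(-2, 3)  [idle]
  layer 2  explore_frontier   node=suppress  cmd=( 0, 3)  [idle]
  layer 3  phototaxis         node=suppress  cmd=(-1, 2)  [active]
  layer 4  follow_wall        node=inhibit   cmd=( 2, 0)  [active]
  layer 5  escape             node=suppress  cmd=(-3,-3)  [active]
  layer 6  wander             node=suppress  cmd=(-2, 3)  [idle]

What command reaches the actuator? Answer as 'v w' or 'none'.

-3 -3

layer 0 (grasp) active — direct: (-2, -2)
layer 1 (avoid_obstacle) idle — unchanged: (-2, -2)
layer 2 (explore_frontier) idle — unchanged: (-2, -2)
layer 3 (phototaxis) active — suppresses: (-1, 2)
layer 4 (follow_wall) active — inhibits: none
layer 5 (escape) active — suppresses: (-3, -3)
layer 6 (wander) idle — unchanged: (-3, -3)
→ actuator (-3, -3)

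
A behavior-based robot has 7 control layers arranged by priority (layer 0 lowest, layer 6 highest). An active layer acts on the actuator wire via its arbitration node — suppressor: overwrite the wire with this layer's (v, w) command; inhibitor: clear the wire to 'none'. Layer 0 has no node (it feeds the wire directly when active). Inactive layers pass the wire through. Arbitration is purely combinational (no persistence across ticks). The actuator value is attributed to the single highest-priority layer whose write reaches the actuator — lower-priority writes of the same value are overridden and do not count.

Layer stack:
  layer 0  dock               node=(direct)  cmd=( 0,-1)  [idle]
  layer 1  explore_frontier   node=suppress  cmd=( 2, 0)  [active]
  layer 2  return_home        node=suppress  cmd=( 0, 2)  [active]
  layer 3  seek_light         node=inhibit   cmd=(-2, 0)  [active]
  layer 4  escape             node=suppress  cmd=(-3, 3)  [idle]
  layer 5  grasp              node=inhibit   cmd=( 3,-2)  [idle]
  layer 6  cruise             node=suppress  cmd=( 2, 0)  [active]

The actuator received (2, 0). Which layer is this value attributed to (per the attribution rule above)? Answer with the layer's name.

[0] dock off; wire := none
[1] explore_frontier on (suppress); wire := (2, 0)
[2] return_home on (suppress); wire := (0, 2)
[3] seek_light on (inhibit); wire := none
[4] escape off; pass none
[5] grasp off; pass none
[6] cruise on (suppress); wire := (2, 0)
output (2, 0)
last writer: layer 6 = cruise

cruise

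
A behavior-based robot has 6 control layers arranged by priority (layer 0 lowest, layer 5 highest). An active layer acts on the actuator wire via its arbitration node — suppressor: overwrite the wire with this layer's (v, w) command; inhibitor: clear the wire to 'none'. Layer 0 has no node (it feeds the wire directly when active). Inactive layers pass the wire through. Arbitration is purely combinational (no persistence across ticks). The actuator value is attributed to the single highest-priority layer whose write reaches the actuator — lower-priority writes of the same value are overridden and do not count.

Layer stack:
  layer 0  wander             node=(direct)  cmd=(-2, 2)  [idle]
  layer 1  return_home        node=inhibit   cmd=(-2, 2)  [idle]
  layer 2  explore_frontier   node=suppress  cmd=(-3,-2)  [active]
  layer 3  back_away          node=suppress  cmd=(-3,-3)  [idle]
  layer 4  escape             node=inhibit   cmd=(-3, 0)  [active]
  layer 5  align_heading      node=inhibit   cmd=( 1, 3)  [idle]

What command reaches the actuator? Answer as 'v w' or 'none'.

L0 wander: idle → wire = none
L1 return_home: idle → wire stays none
L2 explore_frontier: active, suppressor → wire = (-3, -2)
L3 back_away: idle → wire stays (-3, -2)
L4 escape: active, inhibitor → wire = none
L5 align_heading: idle → wire stays none
actuator = none

none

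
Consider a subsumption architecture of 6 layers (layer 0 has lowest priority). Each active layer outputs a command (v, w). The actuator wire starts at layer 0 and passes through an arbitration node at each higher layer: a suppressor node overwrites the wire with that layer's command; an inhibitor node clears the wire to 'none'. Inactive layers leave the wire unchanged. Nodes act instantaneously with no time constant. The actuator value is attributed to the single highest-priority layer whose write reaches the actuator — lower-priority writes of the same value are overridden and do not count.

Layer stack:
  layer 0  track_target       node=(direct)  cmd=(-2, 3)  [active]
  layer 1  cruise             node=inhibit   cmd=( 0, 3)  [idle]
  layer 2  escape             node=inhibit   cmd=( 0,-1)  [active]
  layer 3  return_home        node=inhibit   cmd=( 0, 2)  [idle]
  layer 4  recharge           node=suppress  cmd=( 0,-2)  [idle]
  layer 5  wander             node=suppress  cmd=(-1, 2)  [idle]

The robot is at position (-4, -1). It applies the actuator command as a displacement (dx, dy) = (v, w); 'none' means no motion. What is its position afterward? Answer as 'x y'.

[0] track_target on; wire := (-2, 3)
[1] cruise off; pass (-2, 3)
[2] escape on (inhibit); wire := none
[3] return_home off; pass none
[4] recharge off; pass none
[5] wander off; pass none
output none
position: (-4, -1) + none = (-4, -1)

-4 -1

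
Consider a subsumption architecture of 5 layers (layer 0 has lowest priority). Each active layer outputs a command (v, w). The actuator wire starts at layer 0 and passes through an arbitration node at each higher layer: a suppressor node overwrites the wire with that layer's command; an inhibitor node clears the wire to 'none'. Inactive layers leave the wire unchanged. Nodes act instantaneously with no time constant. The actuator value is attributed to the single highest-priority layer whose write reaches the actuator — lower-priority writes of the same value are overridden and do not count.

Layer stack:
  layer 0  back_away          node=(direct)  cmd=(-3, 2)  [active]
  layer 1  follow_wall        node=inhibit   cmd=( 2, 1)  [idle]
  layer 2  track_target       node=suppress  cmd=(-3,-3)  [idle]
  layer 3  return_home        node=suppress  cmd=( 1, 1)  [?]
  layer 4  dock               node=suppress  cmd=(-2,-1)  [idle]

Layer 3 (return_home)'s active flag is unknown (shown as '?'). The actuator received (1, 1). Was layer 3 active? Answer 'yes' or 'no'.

If layer 3 is active=yes:
  actuator would be (1, 1)
If layer 3 is active=no:
  actuator would be (-3, 2)
Observed (1, 1), so layer 3 was active.

yes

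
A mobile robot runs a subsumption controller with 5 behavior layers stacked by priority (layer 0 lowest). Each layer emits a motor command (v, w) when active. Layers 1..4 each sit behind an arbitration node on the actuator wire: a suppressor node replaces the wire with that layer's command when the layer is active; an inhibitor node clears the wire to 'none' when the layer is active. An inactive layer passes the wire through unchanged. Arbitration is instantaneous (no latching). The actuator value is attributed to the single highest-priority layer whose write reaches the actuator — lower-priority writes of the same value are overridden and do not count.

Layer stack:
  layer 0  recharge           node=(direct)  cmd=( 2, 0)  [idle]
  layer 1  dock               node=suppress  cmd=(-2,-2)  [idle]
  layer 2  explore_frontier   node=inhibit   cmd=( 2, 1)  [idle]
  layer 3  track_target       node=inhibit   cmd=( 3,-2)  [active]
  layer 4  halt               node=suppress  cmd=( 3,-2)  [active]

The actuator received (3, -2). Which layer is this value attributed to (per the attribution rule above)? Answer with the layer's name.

halt

L0 recharge: idle → wire = none
L1 dock: idle → wire stays none
L2 explore_frontier: idle → wire stays none
L3 track_target: active, inhibitor → wire = none
L4 halt: active, suppressor → wire = (3, -2)
actuator = (3, -2)
last writer: layer 4 = halt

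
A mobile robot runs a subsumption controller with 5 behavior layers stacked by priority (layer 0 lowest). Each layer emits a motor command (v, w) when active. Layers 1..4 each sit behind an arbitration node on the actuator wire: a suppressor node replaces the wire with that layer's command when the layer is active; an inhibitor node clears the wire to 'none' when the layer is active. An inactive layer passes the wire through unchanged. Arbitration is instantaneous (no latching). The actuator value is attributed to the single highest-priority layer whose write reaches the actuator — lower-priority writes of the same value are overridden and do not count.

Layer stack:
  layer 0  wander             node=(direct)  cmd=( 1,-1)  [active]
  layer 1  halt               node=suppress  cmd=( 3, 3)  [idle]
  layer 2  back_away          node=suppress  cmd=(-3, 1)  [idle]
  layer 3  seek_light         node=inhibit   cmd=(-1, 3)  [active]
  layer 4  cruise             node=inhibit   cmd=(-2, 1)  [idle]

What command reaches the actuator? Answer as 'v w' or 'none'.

none

L0 wander: active, feeds wire = (1, -1)
L1 halt: idle → wire stays (1, -1)
L2 back_away: idle → wire stays (1, -1)
L3 seek_light: active, inhibitor → wire = none
L4 cruise: idle → wire stays none
actuator = none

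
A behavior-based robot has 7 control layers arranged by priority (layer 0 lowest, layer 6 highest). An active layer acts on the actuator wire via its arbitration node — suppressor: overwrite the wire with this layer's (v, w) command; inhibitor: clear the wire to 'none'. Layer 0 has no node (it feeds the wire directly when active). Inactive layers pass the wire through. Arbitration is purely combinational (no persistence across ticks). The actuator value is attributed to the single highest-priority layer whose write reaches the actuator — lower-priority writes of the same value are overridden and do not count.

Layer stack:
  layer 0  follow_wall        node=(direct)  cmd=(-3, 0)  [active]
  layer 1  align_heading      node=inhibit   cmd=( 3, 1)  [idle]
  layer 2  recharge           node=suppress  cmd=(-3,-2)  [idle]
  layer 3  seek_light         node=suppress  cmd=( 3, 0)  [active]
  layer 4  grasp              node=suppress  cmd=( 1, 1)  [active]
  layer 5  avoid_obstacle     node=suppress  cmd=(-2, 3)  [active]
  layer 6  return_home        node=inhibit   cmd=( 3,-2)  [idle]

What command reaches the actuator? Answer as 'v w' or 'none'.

[0] follow_wall on; wire := (-3, 0)
[1] align_heading off; pass (-3, 0)
[2] recharge off; pass (-3, 0)
[3] seek_light on (suppress); wire := (3, 0)
[4] grasp on (suppress); wire := (1, 1)
[5] avoid_obstacle on (suppress); wire := (-2, 3)
[6] return_home off; pass (-2, 3)
output (-2, 3)

-2 3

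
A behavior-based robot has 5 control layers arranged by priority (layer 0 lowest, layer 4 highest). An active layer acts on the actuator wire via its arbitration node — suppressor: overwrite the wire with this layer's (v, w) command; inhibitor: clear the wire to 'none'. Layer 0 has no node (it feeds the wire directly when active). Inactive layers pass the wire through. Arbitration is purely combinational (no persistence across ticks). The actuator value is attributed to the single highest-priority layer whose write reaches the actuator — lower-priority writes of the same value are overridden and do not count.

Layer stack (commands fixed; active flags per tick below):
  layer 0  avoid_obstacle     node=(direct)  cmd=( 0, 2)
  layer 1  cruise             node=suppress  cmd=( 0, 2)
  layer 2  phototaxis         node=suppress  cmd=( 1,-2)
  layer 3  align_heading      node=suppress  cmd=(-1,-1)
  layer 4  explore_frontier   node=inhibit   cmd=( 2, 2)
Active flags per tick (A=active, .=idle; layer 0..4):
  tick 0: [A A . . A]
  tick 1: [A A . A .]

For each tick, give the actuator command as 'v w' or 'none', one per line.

tick 0:
  [0] avoid_obstacle on; wire := (0, 2)
  [1] cruise on (suppress); wire := (0, 2)
  [2] phototaxis off; pass (0, 2)
  [3] align_heading off; pass (0, 2)
  [4] explore_frontier on (inhibit); wire := none
  output none
tick 1:
  [0] avoid_obstacle on; wire := (0, 2)
  [1] cruise on (suppress); wire := (0, 2)
  [2] phototaxis off; pass (0, 2)
  [3] align_heading on (suppress); wire := (-1, -1)
  [4] explore_frontier off; pass (-1, -1)
  output (-1, -1)

none
-1 -1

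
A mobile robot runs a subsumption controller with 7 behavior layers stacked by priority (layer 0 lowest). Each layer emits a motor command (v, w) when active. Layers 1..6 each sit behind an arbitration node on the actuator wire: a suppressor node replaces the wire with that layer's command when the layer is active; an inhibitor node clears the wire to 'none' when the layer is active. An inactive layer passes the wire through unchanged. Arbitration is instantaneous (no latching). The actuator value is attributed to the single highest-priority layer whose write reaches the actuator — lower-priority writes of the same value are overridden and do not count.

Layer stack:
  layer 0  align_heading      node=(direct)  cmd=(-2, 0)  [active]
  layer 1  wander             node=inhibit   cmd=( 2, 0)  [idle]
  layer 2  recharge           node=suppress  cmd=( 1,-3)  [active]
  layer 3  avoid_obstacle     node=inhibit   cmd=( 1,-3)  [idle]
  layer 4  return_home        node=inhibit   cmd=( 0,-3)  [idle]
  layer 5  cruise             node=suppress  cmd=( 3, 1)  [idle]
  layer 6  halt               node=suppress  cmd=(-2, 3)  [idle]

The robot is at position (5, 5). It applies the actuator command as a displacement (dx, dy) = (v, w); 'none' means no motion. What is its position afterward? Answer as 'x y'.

6 2

layer 0 (align_heading) active — direct: (-2, 0)
layer 1 (wander) idle — unchanged: (-2, 0)
layer 2 (recharge) active — suppresses: (1, -3)
layer 3 (avoid_obstacle) idle — unchanged: (1, -3)
layer 4 (return_home) idle — unchanged: (1, -3)
layer 5 (cruise) idle — unchanged: (1, -3)
layer 6 (halt) idle — unchanged: (1, -3)
→ actuator (1, -3)
position: (5, 5) + (1, -3) = (6, 2)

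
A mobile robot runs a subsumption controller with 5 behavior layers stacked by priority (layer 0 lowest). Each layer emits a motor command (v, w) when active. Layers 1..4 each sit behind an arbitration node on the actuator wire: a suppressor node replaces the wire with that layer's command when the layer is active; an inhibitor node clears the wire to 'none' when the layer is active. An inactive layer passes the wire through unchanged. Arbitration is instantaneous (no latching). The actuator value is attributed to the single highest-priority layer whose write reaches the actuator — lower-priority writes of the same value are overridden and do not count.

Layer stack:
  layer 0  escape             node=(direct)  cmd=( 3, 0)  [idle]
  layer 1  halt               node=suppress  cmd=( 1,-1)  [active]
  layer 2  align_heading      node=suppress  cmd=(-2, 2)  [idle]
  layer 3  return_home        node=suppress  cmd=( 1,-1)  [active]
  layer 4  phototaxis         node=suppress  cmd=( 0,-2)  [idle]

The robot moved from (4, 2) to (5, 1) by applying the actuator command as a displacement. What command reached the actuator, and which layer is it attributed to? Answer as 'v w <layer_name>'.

displacement = (5, 1) − (4, 2) = (1, -1)
[0] escape off; wire := none
[1] halt on (suppress); wire := (1, -1)
[2] align_heading off; pass (1, -1)
[3] return_home on (suppress); wire := (1, -1)
[4] phototaxis off; pass (1, -1)
output (1, -1) — from layer 3 (return_home)

1 -1 return_home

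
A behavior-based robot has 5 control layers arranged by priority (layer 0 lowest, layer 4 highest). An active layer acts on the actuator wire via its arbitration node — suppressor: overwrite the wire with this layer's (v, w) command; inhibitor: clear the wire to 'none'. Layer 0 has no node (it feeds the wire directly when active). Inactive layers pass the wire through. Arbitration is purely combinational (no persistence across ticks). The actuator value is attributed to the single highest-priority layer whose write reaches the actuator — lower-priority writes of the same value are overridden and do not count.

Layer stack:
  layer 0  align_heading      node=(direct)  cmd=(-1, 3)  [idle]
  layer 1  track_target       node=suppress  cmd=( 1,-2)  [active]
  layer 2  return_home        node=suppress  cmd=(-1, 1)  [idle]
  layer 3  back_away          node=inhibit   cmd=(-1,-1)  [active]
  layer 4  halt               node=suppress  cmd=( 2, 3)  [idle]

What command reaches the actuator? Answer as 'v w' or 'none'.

layer 0 (align_heading) idle — none
layer 1 (track_target) active — suppresses: (1, -2)
layer 2 (return_home) idle — unchanged: (1, -2)
layer 3 (back_away) active — inhibits: none
layer 4 (halt) idle — unchanged: none
→ actuator none

none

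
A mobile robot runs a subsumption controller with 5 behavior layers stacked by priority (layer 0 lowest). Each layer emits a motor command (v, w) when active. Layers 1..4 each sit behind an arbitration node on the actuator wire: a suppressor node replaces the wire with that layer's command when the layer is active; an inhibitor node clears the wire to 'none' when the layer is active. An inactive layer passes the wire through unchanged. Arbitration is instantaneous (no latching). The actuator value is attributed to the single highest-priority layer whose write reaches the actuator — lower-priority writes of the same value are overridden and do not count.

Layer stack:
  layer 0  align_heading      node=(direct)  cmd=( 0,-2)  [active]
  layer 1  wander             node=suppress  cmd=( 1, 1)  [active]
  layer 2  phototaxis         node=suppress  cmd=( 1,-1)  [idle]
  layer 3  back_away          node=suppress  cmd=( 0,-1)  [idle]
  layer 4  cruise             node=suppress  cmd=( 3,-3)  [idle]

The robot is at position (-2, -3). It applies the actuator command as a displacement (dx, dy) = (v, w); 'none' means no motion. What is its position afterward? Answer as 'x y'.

-1 -2

L0 align_heading: active, feeds wire = (0, -2)
L1 wander: active, suppressor → wire = (1, 1)
L2 phototaxis: idle → wire stays (1, 1)
L3 back_away: idle → wire stays (1, 1)
L4 cruise: idle → wire stays (1, 1)
actuator = (1, 1)
position: (-2, -3) + (1, 1) = (-1, -2)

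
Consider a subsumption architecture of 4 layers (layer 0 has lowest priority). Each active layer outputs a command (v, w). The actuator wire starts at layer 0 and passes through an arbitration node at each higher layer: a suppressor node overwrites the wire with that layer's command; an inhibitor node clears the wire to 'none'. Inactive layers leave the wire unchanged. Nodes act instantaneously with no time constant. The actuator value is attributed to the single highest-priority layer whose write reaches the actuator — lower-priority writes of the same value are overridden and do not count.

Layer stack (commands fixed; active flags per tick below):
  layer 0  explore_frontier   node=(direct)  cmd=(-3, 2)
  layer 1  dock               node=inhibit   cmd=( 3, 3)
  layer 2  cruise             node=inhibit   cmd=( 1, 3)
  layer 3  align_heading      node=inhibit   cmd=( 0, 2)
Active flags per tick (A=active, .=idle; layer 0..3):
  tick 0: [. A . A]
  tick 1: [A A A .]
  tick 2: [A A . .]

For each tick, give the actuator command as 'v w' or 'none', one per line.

none
none
none

tick 0:
  layer 0 (explore_frontier) idle — none
  layer 1 (dock) active — inhibits: none
  layer 2 (cruise) idle — unchanged: none
  layer 3 (align_heading) active — inhibits: none
  → actuator none
tick 1:
  layer 0 (explore_frontier) active — direct: (-3, 2)
  layer 1 (dock) active — inhibits: none
  layer 2 (cruise) active — inhibits: none
  layer 3 (align_heading) idle — unchanged: none
  → actuator none
tick 2:
  layer 0 (explore_frontier) active — direct: (-3, 2)
  layer 1 (dock) active — inhibits: none
  layer 2 (cruise) idle — unchanged: none
  layer 3 (align_heading) idle — unchanged: none
  → actuator none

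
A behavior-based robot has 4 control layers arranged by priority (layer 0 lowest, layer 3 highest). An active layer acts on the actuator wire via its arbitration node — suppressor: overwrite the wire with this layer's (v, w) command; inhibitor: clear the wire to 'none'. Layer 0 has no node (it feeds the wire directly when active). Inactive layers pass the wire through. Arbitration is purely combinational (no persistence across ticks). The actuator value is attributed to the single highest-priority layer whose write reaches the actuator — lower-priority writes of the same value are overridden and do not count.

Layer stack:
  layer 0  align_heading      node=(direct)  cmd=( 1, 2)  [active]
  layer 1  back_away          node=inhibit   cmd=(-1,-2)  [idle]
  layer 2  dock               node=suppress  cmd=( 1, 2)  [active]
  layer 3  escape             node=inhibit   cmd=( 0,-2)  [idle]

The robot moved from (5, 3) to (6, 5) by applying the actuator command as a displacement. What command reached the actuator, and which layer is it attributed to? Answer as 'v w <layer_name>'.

displacement = (6, 5) − (5, 3) = (1, 2)
layer 0 (align_heading) active — direct: (1, 2)
layer 1 (back_away) idle — unchanged: (1, 2)
layer 2 (dock) active — suppresses: (1, 2)
layer 3 (escape) idle — unchanged: (1, 2)
→ actuator (1, 2) — from layer 2 (dock)

1 2 dock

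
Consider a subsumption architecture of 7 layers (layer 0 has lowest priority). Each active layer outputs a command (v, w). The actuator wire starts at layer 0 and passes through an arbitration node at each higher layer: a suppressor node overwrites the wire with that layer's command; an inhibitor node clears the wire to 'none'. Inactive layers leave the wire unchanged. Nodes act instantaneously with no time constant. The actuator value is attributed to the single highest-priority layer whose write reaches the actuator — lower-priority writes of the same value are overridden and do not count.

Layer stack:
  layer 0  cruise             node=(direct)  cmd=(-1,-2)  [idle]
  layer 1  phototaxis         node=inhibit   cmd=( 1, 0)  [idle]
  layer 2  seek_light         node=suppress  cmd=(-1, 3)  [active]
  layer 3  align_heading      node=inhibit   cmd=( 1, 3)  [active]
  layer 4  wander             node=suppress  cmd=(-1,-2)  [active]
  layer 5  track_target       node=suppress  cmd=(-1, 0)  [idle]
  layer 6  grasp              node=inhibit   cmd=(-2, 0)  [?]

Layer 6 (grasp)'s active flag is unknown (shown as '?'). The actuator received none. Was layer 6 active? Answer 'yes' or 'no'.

If layer 6 is active=yes:
  actuator would be none
If layer 6 is active=no:
  actuator would be (-1, -2)
Observed none, so layer 6 was active.

yes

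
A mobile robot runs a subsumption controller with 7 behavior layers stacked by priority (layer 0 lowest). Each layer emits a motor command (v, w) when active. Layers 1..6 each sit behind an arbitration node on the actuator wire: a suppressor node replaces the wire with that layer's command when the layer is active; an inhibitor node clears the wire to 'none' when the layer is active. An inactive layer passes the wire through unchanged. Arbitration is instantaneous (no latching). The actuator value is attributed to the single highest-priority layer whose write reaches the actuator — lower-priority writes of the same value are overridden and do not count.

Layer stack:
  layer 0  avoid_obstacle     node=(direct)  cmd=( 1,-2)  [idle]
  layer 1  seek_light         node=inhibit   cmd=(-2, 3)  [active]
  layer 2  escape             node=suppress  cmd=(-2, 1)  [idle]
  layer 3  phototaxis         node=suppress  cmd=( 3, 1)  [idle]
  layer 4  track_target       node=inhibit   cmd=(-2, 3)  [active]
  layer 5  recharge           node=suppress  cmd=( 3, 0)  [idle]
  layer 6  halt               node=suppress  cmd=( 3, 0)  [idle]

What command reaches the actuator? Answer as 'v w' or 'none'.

none

L0 avoid_obstacle: idle → wire = none
L1 seek_light: active, inhibitor → wire = none
L2 escape: idle → wire stays none
L3 phototaxis: idle → wire stays none
L4 track_target: active, inhibitor → wire = none
L5 recharge: idle → wire stays none
L6 halt: idle → wire stays none
actuator = none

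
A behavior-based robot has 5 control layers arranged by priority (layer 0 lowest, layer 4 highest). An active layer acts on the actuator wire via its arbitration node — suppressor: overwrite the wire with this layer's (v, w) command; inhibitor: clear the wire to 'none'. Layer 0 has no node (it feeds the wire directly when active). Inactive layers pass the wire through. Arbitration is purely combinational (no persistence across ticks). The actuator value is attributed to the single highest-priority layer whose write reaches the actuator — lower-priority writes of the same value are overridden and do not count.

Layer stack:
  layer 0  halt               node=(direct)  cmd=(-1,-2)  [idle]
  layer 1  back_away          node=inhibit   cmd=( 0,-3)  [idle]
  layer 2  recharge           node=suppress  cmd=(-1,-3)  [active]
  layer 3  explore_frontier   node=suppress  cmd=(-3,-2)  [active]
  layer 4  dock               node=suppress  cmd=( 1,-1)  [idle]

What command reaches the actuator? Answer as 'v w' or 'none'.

layer 0 (halt) idle — none
layer 1 (back_away) idle — unchanged: none
layer 2 (recharge) active — suppresses: (-1, -3)
layer 3 (explore_frontier) active — suppresses: (-3, -2)
layer 4 (dock) idle — unchanged: (-3, -2)
→ actuator (-3, -2)

-3 -2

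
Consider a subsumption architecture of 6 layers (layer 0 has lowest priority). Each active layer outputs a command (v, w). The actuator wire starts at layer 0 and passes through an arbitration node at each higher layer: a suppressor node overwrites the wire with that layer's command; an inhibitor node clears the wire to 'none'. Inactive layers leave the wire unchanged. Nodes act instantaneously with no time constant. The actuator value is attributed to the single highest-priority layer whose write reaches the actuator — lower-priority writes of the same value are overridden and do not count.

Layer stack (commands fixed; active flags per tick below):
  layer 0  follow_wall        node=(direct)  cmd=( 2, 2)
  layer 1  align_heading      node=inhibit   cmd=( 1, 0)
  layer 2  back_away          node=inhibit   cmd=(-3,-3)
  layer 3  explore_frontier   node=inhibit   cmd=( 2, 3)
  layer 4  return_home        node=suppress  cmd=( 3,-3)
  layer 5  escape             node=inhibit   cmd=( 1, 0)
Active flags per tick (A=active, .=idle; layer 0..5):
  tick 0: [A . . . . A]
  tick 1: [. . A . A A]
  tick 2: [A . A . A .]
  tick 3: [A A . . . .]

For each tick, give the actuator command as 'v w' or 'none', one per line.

tick 0:
  [0] follow_wall on; wire := (2, 2)
  [1] align_heading off; pass (2, 2)
  [2] back_away off; pass (2, 2)
  [3] explore_frontier off; pass (2, 2)
  [4] return_home off; pass (2, 2)
  [5] escape on (inhibit); wire := none
  output none
tick 1:
  [0] follow_wall off; wire := none
  [1] align_heading off; pass none
  [2] back_away on (inhibit); wire := none
  [3] explore_frontier off; pass none
  [4] return_home on (suppress); wire := (3, -3)
  [5] escape on (inhibit); wire := none
  output none
tick 2:
  [0] follow_wall on; wire := (2, 2)
  [1] align_heading off; pass (2, 2)
  [2] back_away on (inhibit); wire := none
  [3] explore_frontier off; pass none
  [4] return_home on (suppress); wire := (3, -3)
  [5] escape off; pass (3, -3)
  output (3, -3)
tick 3:
  [0] follow_wall on; wire := (2, 2)
  [1] align_heading on (inhibit); wire := none
  [2] back_away off; pass none
  [3] explore_frontier off; pass none
  [4] return_home off; pass none
  [5] escape off; pass none
  output none

none
none
3 -3
none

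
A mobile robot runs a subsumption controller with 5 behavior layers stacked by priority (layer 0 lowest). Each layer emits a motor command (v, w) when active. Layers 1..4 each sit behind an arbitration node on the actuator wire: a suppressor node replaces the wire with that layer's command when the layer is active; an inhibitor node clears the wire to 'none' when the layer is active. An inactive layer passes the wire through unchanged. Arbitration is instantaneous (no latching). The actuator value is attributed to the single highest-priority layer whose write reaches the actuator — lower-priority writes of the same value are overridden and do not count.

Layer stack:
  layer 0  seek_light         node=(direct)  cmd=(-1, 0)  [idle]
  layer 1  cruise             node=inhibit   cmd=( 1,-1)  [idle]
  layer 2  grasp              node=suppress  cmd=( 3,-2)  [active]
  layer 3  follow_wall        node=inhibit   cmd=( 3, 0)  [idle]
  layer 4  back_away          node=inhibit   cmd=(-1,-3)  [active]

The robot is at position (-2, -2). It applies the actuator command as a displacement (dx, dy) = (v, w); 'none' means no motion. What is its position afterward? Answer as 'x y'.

-2 -2

L0 seek_light: idle → wire = none
L1 cruise: idle → wire stays none
L2 grasp: active, suppressor → wire = (3, -2)
L3 follow_wall: idle → wire stays (3, -2)
L4 back_away: active, inhibitor → wire = none
actuator = none
position: (-2, -2) + none = (-2, -2)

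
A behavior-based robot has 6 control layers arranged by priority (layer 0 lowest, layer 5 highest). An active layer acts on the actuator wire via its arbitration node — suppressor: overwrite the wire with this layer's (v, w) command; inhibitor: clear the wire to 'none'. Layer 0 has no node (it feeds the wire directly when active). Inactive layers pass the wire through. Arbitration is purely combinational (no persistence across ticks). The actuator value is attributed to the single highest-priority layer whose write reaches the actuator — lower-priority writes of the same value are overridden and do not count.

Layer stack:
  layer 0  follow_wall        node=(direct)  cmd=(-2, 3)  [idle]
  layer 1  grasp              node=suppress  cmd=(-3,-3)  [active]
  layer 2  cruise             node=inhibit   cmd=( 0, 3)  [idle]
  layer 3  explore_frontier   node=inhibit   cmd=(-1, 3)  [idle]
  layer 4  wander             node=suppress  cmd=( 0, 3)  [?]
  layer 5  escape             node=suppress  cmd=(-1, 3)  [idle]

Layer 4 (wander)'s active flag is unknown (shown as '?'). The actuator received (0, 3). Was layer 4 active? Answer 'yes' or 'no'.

If layer 4 is active=yes:
  actuator would be (0, 3)
If layer 4 is active=no:
  actuator would be (-3, -3)
Observed (0, 3), so layer 4 was active.

yes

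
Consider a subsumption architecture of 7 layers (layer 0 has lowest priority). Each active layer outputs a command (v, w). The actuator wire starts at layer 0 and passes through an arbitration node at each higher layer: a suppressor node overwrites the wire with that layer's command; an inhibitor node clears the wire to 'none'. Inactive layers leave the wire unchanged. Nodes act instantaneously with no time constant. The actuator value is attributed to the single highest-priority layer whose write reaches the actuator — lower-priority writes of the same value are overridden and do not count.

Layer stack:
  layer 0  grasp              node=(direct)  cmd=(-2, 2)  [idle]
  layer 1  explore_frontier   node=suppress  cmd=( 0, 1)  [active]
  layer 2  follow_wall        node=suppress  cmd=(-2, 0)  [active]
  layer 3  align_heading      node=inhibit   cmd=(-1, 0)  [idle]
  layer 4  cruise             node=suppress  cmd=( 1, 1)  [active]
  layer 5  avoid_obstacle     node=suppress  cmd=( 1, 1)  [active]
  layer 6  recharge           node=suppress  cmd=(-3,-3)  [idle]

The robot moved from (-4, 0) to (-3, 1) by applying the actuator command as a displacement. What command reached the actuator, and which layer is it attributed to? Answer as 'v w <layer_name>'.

displacement = (-3, 1) − (-4, 0) = (1, 1)
[0] grasp off; wire := none
[1] explore_frontier on (suppress); wire := (0, 1)
[2] follow_wall on (suppress); wire := (-2, 0)
[3] align_heading off; pass (-2, 0)
[4] cruise on (suppress); wire := (1, 1)
[5] avoid_obstacle on (suppress); wire := (1, 1)
[6] recharge off; pass (1, 1)
output (1, 1) — from layer 5 (avoid_obstacle)

1 1 avoid_obstacle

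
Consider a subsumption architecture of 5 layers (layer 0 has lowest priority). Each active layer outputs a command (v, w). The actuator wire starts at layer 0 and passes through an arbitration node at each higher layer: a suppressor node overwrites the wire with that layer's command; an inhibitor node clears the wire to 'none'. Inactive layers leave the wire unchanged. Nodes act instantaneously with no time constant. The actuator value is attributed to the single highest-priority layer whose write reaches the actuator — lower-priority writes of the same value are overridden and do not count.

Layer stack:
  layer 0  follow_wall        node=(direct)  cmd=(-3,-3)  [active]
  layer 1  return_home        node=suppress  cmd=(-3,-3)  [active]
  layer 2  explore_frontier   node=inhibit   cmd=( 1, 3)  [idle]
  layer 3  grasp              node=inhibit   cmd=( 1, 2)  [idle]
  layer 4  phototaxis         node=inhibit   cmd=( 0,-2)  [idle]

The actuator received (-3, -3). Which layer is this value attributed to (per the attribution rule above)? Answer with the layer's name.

return_home

L0 follow_wall: active, feeds wire = (-3, -3)
L1 return_home: active, suppressor → wire = (-3, -3)
L2 explore_frontier: idle → wire stays (-3, -3)
L3 grasp: idle → wire stays (-3, -3)
L4 phototaxis: idle → wire stays (-3, -3)
actuator = (-3, -3)
last writer: layer 1 = return_home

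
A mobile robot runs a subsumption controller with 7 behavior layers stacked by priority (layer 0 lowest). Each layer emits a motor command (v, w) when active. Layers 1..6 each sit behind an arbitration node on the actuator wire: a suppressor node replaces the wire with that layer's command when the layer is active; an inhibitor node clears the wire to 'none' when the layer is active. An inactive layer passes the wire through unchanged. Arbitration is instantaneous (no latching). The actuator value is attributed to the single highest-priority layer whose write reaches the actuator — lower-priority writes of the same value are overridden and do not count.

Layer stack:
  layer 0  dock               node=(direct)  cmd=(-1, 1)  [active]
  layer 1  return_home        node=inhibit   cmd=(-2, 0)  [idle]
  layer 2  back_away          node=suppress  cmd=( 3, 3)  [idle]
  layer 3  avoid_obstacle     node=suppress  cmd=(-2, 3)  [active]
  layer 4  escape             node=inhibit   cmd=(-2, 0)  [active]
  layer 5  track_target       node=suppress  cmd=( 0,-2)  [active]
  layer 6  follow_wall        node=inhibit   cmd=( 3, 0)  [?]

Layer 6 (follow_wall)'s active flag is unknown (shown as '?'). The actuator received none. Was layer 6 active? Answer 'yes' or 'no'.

If layer 6 is active=yes:
  actuator would be none
If layer 6 is active=no:
  actuator would be (0, -2)
Observed none, so layer 6 was active.

yes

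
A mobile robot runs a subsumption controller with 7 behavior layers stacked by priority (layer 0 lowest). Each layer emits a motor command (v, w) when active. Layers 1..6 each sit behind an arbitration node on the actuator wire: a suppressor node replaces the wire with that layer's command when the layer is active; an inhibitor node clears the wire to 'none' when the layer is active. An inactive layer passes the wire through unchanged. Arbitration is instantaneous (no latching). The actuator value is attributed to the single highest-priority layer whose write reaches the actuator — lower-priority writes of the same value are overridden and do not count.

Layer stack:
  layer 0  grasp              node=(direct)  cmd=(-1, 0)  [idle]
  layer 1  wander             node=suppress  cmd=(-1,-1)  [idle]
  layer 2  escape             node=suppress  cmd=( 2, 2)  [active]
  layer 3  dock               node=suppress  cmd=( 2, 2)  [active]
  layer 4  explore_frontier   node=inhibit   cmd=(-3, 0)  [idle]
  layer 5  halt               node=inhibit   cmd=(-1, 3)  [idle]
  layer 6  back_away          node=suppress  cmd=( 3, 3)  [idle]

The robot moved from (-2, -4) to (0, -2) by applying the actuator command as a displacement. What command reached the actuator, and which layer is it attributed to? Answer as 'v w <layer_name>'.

2 2 dock

displacement = (0, -2) − (-2, -4) = (2, 2)
L0 grasp: idle → wire = none
L1 wander: idle → wire stays none
L2 escape: active, suppressor → wire = (2, 2)
L3 dock: active, suppressor → wire = (2, 2)
L4 explore_frontier: idle → wire stays (2, 2)
L5 halt: idle → wire stays (2, 2)
L6 back_away: idle → wire stays (2, 2)
actuator = (2, 2) — from layer 3 (dock)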